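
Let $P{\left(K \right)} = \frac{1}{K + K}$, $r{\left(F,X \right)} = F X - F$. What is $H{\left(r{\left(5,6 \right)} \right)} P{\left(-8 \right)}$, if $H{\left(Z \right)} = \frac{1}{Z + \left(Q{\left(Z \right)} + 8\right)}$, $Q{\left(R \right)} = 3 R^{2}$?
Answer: $- \frac{1}{30528} \approx -3.2757 \cdot 10^{-5}$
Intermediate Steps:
$r{\left(F,X \right)} = - F + F X$
$P{\left(K \right)} = \frac{1}{2 K}$
$H{\left(Z \right)} = \frac{1}{8 + Z + 3 Z^{2}}$ ($H{\left(Z \right)} = \frac{1}{Z + \left(3 Z^{2} + 8\right)} = \frac{1}{Z + \left(8 + 3 Z^{2}\right)} = \frac{1}{8 + Z + 3 Z^{2}}$)
$H{\left(r{\left(5,6 \right)} \right)} P{\left(-8 \right)} = \frac{\frac{1}{2} \frac{1}{-8}}{8 + 5 \left(-1 + 6\right) + 3 \left(5 \left(-1 + 6\right)\right)^{2}} = \frac{\frac{1}{2} \left(- \frac{1}{8}\right)}{8 + 5 \cdot 5 + 3 \left(5 \cdot 5\right)^{2}} = \frac{1}{8 + 25 + 3 \cdot 25^{2}} \left(- \frac{1}{16}\right) = \frac{1}{8 + 25 + 3 \cdot 625} \left(- \frac{1}{16}\right) = \frac{1}{8 + 25 + 1875} \left(- \frac{1}{16}\right) = \frac{1}{1908} \left(- \frac{1}{16}\right) = - \frac{1}{30528}$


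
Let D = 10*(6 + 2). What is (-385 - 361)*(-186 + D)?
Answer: 79076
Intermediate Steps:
D = 80 (D = 10*8 = 80)
(-385 - 361)*(-186 + D) = (-385 - 361)*(-186 + 80) = -746*(-106) = 79076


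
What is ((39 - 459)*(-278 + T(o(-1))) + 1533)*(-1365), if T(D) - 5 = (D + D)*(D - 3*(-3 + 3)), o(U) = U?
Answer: -157456845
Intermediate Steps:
T(D) = 5 + 2*D² (T(D) = 5 + (D + D)*(D - 3*(-3 + 3)) = 5 + (2*D)*(D - 3*0) = 5 + (2*D)*(D + 0) = 5 + (2*D)*D = 5 + 2*D²)
((39 - 459)*(-278 + T(o(-1))) + 1533)*(-1365) = ((39 - 459)*(-278 + (5 + 2*(-1)²)) + 1533)*(-1365) = (-420*(-278 + (5 + 2*1)) + 1533)*(-1365) = (-420*(-278 + (5 + 2)) + 1533)*(-1365) = (-420*(-278 + 7) + 1533)*(-1365) = (-420*(-271) + 1533)*(-1365) = (113820 + 1533)*(-1365) = 115353*(-1365) = -157456845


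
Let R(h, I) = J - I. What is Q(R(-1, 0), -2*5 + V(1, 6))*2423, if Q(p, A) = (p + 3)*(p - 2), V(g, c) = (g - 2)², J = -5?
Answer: 33922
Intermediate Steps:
V(g, c) = (-2 + g)²
R(h, I) = -5 - I
Q(p, A) = (-2 + p)*(3 + p) (Q(p, A) = (3 + p)*(-2 + p) = (-2 + p)*(3 + p))
Q(R(-1, 0), -2*5 + V(1, 6))*2423 = (-6 + (-5 - 1*0) + (-5 - 1*0)²)*2423 = (-6 + (-5 + 0) + (-5 + 0)²)*2423 = (-6 - 5 + (-5)²)*2423 = (-6 - 5 + 25)*2423 = 14*2423 = 33922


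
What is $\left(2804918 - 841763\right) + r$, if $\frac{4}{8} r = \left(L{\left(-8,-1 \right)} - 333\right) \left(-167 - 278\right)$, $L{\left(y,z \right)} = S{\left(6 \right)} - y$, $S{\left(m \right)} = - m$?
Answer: $2257745$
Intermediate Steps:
$L{\left(y,z \right)} = -6 - y$ ($L{\left(y,z \right)} = \left(-1\right) 6 - y = -6 - y$)
$r = 294590$ ($r = 2 \left(\left(-6 - -8\right) - 333\right) \left(-167 - 278\right) = 2 \left(\left(-6 + 8\right) - 333\right) \left(-167 - 278\right) = 2 \left(2 - 333\right) \left(-445\right) = 2 \left(\left(-331\right) \left(-445\right)\right) = 2 \cdot 147295 = 294590$)
$\left(2804918 - 841763\right) + r = \left(2804918 - 841763\right) + 294590 = 1963155 + 294590 = 2257745$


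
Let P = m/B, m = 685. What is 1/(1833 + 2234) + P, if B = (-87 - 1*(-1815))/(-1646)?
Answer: -2292790721/3513888 ≈ -652.49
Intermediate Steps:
B = -864/823 (B = (-87 + 1815)*(-1/1646) = 1728*(-1/1646) = -864/823 ≈ -1.0498)
P = -563755/864 (P = 685/(-864/823) = 685*(-823/864) = -563755/864 ≈ -652.49)
1/(1833 + 2234) + P = 1/(1833 + 2234) - 563755/864 = 1/4067 - 563755/864 = -2292790721/3513888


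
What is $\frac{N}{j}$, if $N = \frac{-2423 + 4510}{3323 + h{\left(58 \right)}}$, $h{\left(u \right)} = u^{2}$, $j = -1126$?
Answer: $- \frac{2087}{7529562} \approx -0.00027717$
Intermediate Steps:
$N = \frac{2087}{6687}$ ($N = \frac{-2423 + 4510}{3323 + 58^{2}} = \frac{2087}{3323 + 3364} = \frac{2087}{6687} \approx 0.3121$)
$\frac{N}{j} = \frac{2087}{6687 \left(-1126\right)} = \frac{2087}{6687} \left(- \frac{1}{1126}\right) = - \frac{2087}{7529562}$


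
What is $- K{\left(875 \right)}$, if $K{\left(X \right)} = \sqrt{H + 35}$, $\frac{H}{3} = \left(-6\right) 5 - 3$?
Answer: $- 8 i \approx - 8.0 i$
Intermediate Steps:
$H = -99$ ($H = 3 \left(\left(-6\right) 5 - 3\right) = 3 \left(-30 - 3\right) = 3 \left(-33\right) = -99$)
$K{\left(X \right)} = 8 i$ ($K{\left(X \right)} = \sqrt{-99 + 35} = \sqrt{-64} = 8 i$)
$- K{\left(875 \right)} = - 8 i$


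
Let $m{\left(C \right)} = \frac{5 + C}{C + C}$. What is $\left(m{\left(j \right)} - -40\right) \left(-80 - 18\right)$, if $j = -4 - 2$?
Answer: $- \frac{23569}{6} \approx -3928.2$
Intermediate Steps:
$j = -6$ ($j = -4 - 2 = -6$)
$m{\left(C \right)} = \frac{5 + C}{2 C}$
$\left(m{\left(j \right)} - -40\right) \left(-80 - 18\right) = \left(\frac{5 - 6}{2 \left(-6\right)} - -40\right) \left(-80 - 18\right) = \left(\frac{1}{2} \left(- \frac{1}{6}\right) \left(-1\right) + 40\right) \left(-98\right) = \left(\frac{1}{12} + 40\right) \left(-98\right) = \frac{481}{12} \left(-98\right) = - \frac{23569}{6}$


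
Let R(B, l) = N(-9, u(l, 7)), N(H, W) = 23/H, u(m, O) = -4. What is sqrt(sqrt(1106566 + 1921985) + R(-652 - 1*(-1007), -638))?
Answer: sqrt(-23 + 9*sqrt(3028551))/3 ≈ 41.686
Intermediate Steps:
R(B, l) = -23/9 (R(B, l) = 23/(-9) = 23*(-1/9) = -23/9)
sqrt(sqrt(1106566 + 1921985) + R(-652 - 1*(-1007), -638)) = sqrt(sqrt(1106566 + 1921985) - 23/9) = sqrt(sqrt(3028551) - 23/9) = sqrt(-23/9 + sqrt(3028551))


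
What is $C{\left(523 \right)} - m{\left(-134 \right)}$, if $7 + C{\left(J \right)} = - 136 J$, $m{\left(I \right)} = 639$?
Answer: $-71774$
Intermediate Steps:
$C{\left(J \right)} = -7 - 136 J$
$C{\left(523 \right)} - m{\left(-134 \right)} = \left(-7 - 71128\right) - 639 = -71135 - 639 = -71774$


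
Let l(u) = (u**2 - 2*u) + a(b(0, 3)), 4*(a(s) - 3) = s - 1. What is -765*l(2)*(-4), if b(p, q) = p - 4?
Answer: 5355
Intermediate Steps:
b(p, q) = -4 + p
a(s) = 11/4 + s/4 (a(s) = 3 + (s - 1)/4 = 3 + (-1 + s)/4 = 3 + (-1/4 + s/4) = 11/4 + s/4)
l(u) = 7/4 + u**2 - 2*u (l(u) = (u**2 - 2*u) + (11/4 + (-4 + 0)/4) = (u**2 - 2*u) + (11/4 + (1/4)*(-4)) = (u**2 - 2*u) + (11/4 - 1) = (u**2 - 2*u) + 7/4 = 7/4 + u**2 - 2*u)
-765*l(2)*(-4) = -765*(7/4 + 2**2 - 2*2)*(-4) = -765*(7/4 + 4 - 4)*(-4) = -5355*(-4)/4 = -765*(-7) = 5355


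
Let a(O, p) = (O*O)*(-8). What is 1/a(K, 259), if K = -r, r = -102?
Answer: -1/83232 ≈ -1.2015e-5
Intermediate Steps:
K = 102 (K = -1*(-102) = 102)
a(O, p) = -8*O**2 (a(O, p) = O**2*(-8) = -8*O**2)
1/a(K, 259) = 1/(-8*102**2) = 1/(-8*10404) = 1/(-83232) = -1/83232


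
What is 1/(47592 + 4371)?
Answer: 1/51963 ≈ 1.9244e-5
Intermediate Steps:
1/(47592 + 4371) = 1/51963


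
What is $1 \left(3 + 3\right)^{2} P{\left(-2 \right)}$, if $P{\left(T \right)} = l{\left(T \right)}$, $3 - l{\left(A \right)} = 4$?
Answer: $-36$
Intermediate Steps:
$l{\left(A \right)} = -1$ ($l{\left(A \right)} = 3 - 4 = -1$)
$P{\left(T \right)} = -1$
$1 \left(3 + 3\right)^{2} P{\left(-2 \right)} = 1 \left(3 + 3\right)^{2} \left(-1\right) = 1 \cdot 6^{2} \left(-1\right) = 1 \cdot 36 \left(-1\right) = 36 \left(-1\right) = -36$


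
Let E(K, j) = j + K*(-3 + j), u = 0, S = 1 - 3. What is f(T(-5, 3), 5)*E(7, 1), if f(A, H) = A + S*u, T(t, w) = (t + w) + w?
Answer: -13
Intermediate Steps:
S = -2
T(t, w) = t + 2*w
f(A, H) = A (f(A, H) = A - 2*0 = A + 0 = A)
f(T(-5, 3), 5)*E(7, 1) = (-5 + 2*3)*(1 - 3*7 + 7*1) = (-5 + 6)*(1 - 21 + 7) = 1*(-13) = -13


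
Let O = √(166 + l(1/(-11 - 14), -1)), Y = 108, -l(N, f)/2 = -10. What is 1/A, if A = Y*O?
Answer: √186/20088 ≈ 0.00067892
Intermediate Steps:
l(N, f) = 20 (l(N, f) = -2*(-10) = 20)
O = √186 (O = √(166 + 20) = √186 ≈ 13.638)
A = 108*√186 ≈ 1472.9
1/A = 1/(108*√186) = √186/20088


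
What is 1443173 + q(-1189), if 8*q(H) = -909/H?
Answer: 13727462485/9512 ≈ 1.4432e+6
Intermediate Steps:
q(H) = -909/(8*H) (q(H) = (-909/H)/8 = -909/(8*H))
1443173 + q(-1189) = 1443173 - 909/8/(-1189) = 1443173 - 909/8*(-1/1189) = 1443173 + 909/9512 = 13727462485/9512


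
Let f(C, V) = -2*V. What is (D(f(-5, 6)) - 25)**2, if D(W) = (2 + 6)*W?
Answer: 14641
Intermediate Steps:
D(W) = 8*W
(D(f(-5, 6)) - 25)**2 = (8*(-2*6) - 25)**2 = (8*(-12) - 25)**2 = (-96 - 25)**2 = (-121)**2 = 14641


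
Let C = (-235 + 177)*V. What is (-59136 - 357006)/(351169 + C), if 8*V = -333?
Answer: -1664568/1414333 ≈ -1.1769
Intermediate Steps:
V = -333/8 (V = (1/8)*(-333) = -333/8 ≈ -41.625)
C = 9657/4 (C = (-235 + 177)*(-333/8) = -58*(-333/8) = 9657/4 ≈ 2414.3)
(-59136 - 357006)/(351169 + C) = (-59136 - 357006)/(351169 + 9657/4) = -416142/1414333/4 = -416142*4/1414333 = -1664568/1414333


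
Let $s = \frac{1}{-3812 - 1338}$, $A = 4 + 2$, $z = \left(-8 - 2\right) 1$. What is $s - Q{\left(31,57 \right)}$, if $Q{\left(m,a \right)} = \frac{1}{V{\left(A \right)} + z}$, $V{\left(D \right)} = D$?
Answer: $\frac{2573}{10300} \approx 0.24981$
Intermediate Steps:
$z = -10$ ($z = \left(-8 - 2\right) 1 = \left(-10\right) 1 = -10$)
$A = 6$
$Q{\left(m,a \right)} = - \frac{1}{4}$ ($Q{\left(m,a \right)} = \frac{1}{6 - 10} = \frac{1}{-4} = - \frac{1}{4}$)
$s = - \frac{1}{5150}$ ($s = \frac{1}{-5150} = - \frac{1}{5150} \approx -0.00019417$)
$s - Q{\left(31,57 \right)} = - \frac{1}{5150} - - \frac{1}{4} = - \frac{1}{5150} + \frac{1}{4} = \frac{2573}{10300}$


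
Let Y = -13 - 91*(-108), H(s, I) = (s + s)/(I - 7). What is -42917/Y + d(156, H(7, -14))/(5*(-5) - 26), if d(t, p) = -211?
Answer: -117802/500565 ≈ -0.23534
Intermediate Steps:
H(s, I) = 2*s/(-7 + I) (H(s, I) = (2*s)/(-7 + I) = 2*s/(-7 + I))
Y = 9815 (Y = -13 + 9828 = 9815)
-42917/Y + d(156, H(7, -14))/(5*(-5) - 26) = -42917/9815 - 211/(5*(-5) - 26) = -42917*1/9815 - 211/(-25 - 26) = -42917/9815 - 211/(-51) = -42917/9815 - 211*(-1/51) = -42917/9815 + 211/51 = -117802/500565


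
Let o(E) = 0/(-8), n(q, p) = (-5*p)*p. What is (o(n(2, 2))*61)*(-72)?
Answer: 0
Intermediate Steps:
n(q, p) = -5*p²
o(E) = 0 (o(E) = 0*(-⅛) = 0)
(o(n(2, 2))*61)*(-72) = (0*61)*(-72) = 0*(-72) = 0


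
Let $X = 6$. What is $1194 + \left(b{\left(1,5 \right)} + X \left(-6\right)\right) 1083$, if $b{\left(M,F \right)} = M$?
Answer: $-36711$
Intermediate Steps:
$1194 + \left(b{\left(1,5 \right)} + X \left(-6\right)\right) 1083 = 1194 + \left(1 + 6 \left(-6\right)\right) 1083 = 1194 + \left(1 - 36\right) 1083 = 1194 - 37905 = -36711$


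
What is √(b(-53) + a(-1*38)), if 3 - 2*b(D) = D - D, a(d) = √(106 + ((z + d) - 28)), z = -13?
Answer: √(6 + 12*√3)/2 ≈ 2.5877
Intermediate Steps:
a(d) = √(65 + d) (a(d) = √(106 + ((-13 + d) - 28)) = √(106 + (-41 + d)) = √(65 + d))
b(D) = 3/2 (b(D) = 3/2 - (D - D)/2 = 3/2 - ½*0 = 3/2 + 0 = 3/2)
√(b(-53) + a(-1*38)) = √(3/2 + √(65 - 1*38)) = √(3/2 + √(65 - 38)) = √(3/2 + √27) = √(3/2 + 3*√3)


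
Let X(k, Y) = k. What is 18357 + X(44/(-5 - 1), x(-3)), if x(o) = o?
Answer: 55049/3 ≈ 18350.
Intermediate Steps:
18357 + X(44/(-5 - 1), x(-3)) = 18357 + 44/(-5 - 1) = 18357 + 44/(-6) = 18357 + 44*(-⅙) = 18357 - 22/3 = 55049/3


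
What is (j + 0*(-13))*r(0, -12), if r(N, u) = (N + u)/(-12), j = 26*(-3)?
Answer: -78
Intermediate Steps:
j = -78
r(N, u) = -N/12 - u/12 (r(N, u) = (N + u)*(-1/12) = -N/12 - u/12)
(j + 0*(-13))*r(0, -12) = (-78 + 0*(-13))*(-1/12*0 - 1/12*(-12)) = (-78 + 0)*(0 + 1) = -78*1 = -78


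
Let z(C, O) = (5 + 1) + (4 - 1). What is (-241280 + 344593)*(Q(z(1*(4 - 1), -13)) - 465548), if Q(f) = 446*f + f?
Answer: -47681532325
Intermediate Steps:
z(C, O) = 9 (z(C, O) = 6 + 3 = 9)
Q(f) = 447*f
(-241280 + 344593)*(Q(z(1*(4 - 1), -13)) - 465548) = (-241280 + 344593)*(447*9 - 465548) = 103313*(4023 - 465548) = 103313*(-461525) = -47681532325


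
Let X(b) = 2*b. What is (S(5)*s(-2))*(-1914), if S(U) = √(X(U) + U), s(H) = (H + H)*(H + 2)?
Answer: 0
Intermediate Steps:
s(H) = 2*H*(2 + H) (s(H) = (2*H)*(2 + H) = 2*H*(2 + H))
S(U) = √3*√U (S(U) = √(2*U + U) = √(3*U) = √3*√U)
(S(5)*s(-2))*(-1914) = ((√3*√5)*(2*(-2)*(2 - 2)))*(-1914) = (√15*(2*(-2)*0))*(-1914) = (√15*0)*(-1914) = 0*(-1914) = 0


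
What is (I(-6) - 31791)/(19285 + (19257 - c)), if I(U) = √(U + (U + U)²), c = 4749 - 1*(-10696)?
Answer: -10597/7699 + √138/23097 ≈ -1.3759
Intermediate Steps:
c = 15445 (c = 4749 + 10696 = 15445)
I(U) = √(U + 4*U²) (I(U) = √(U + (2*U)²) = √(U + 4*U²))
(I(-6) - 31791)/(19285 + (19257 - c)) = (√(-6*(1 + 4*(-6))) - 31791)/(19285 + (19257 - 1*15445)) = (√(-6*(1 - 24)) - 31791)/(19285 + (19257 - 15445)) = (√(-6*(-23)) - 31791)/(19285 + 3812) = (√138 - 31791)/23097 = (-31791 + √138)*(1/23097) = -10597/7699 + √138/23097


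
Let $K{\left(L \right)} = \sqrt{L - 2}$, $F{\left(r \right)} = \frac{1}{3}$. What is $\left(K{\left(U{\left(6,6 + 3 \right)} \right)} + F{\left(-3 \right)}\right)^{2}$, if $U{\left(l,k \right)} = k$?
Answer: $\frac{64}{9} + \frac{2 \sqrt{7}}{3} \approx 8.8749$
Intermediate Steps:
$F{\left(r \right)} = \frac{1}{3}$
$K{\left(L \right)} = \sqrt{-2 + L}$
$\left(K{\left(U{\left(6,6 + 3 \right)} \right)} + F{\left(-3 \right)}\right)^{2} = \left(\sqrt{-2 + \left(6 + 3\right)} + \frac{1}{3}\right)^{2} = \left(\sqrt{-2 + 9} + \frac{1}{3}\right)^{2} = \left(\sqrt{7} + \frac{1}{3}\right)^{2} = \left(\frac{1}{3} + \sqrt{7}\right)^{2}$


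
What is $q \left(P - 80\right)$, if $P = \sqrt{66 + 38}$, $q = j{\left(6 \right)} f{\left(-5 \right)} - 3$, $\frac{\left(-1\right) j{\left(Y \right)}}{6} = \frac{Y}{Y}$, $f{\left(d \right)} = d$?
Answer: $-2160 + 54 \sqrt{26} \approx -1884.7$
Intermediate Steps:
$j{\left(Y \right)} = -6$ ($j{\left(Y \right)} = - 6 \frac{Y}{Y} = \left(-6\right) 1 = -6$)
$q = 27$ ($q = \left(-6\right) \left(-5\right) - 3 = 30 - 3 = 27$)
$P = 2 \sqrt{26}$ ($P = \sqrt{104} = 2 \sqrt{26} \approx 10.198$)
$q \left(P - 80\right) = 27 \left(2 \sqrt{26} - 80\right) = 27 \left(-80 + 2 \sqrt{26}\right) = -2160 + 54 \sqrt{26}$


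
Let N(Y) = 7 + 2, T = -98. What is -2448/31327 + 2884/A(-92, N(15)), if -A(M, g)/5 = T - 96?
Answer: 43986254/15193595 ≈ 2.8951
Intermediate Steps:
N(Y) = 9
A(M, g) = 970 (A(M, g) = -5*(-98 - 96) = -5*(-194) = 970)
-2448/31327 + 2884/A(-92, N(15)) = -2448/31327 + 2884/970 = -2448*1/31327 + 2884*(1/970) = -2448/31327 + 1442/485 = 43986254/15193595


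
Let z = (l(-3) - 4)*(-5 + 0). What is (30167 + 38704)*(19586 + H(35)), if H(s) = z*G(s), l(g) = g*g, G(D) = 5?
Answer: 1340298531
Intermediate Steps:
l(g) = g²
z = -25 (z = ((-3)² - 4)*(-5 + 0) = (9 - 4)*(-5) = 5*(-5) = -25)
H(s) = -125 (H(s) = -25*5 = -125)
(30167 + 38704)*(19586 + H(35)) = (30167 + 38704)*(19586 - 125) = 68871*19461 = 1340298531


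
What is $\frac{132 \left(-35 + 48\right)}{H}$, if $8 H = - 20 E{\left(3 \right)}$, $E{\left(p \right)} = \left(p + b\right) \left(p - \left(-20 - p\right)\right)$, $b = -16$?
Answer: $\frac{132}{65} \approx 2.0308$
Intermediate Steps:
$E{\left(p \right)} = \left(-16 + p\right) \left(20 + 2 p\right)$ ($E{\left(p \right)} = \left(p - 16\right) \left(p - \left(-20 - p\right)\right) = \left(-16 + p\right) \left(p + \left(18 + \left(2 + p\right)\right)\right) = \left(-16 + p\right) \left(p + \left(20 + p\right)\right) = \left(-16 + p\right) \left(20 + 2 p\right)$)
$H = 845$ ($H = \frac{\left(-20\right) \left(-320 - 36 + 2 \cdot 3^{2}\right)}{8} = \frac{\left(-20\right) \left(-320 - 36 + 2 \cdot 9\right)}{8} = \frac{\left(-20\right) \left(-320 - 36 + 18\right)}{8} = \frac{\left(-20\right) \left(-338\right)}{8} = \frac{1}{8} \cdot 6760 = 845$)
$\frac{132 \left(-35 + 48\right)}{H} = \frac{132 \left(-35 + 48\right)}{845} = 132 \cdot 13 \cdot \frac{1}{845} = 1716 \cdot \frac{1}{845} = \frac{132}{65}$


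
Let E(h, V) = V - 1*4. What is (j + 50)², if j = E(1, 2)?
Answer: 2304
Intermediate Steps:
E(h, V) = -4 + V (E(h, V) = V - 4 = -4 + V)
j = -2 (j = -4 + 2 = -2)
(j + 50)² = (-2 + 50)² = 48² = 2304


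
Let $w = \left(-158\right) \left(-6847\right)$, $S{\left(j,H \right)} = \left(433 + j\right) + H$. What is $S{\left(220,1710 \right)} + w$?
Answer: $1084189$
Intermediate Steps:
$S{\left(j,H \right)} = 433 + H + j$
$w = 1081826$
$S{\left(220,1710 \right)} + w = \left(433 + 1710 + 220\right) + 1081826 = 2363 + 1081826 = 1084189$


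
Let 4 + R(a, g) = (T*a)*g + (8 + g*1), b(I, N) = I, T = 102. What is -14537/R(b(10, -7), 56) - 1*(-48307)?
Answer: 2762179723/57180 ≈ 48307.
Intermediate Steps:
R(a, g) = 4 + g + 102*a*g (R(a, g) = -4 + ((102*a)*g + (8 + g*1)) = -4 + (102*a*g + (8 + g)) = -4 + (8 + g + 102*a*g) = 4 + g + 102*a*g)
-14537/R(b(10, -7), 56) - 1*(-48307) = -14537/(4 + 56 + 102*10*56) - 1*(-48307) = -14537/(4 + 56 + 57120) + 48307 = -14537/57180 + 48307 = 2762179723/57180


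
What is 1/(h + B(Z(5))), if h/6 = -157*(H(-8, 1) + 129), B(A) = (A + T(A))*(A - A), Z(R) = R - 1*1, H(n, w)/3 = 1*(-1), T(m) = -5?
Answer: -1/118692 ≈ -8.4252e-6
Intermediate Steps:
H(n, w) = -3 (H(n, w) = 3*(1*(-1)) = 3*(-1) = -3)
Z(R) = -1 + R (Z(R) = R - 1 = -1 + R)
B(A) = 0 (B(A) = (A - 5)*(A - A) = (-5 + A)*0 = 0)
h = -118692 (h = 6*(-157*(-3 + 129)) = 6*(-157*126) = 6*(-19782) = -118692)
1/(h + B(Z(5))) = 1/(-118692 + 0) = 1/(-118692) = -1/118692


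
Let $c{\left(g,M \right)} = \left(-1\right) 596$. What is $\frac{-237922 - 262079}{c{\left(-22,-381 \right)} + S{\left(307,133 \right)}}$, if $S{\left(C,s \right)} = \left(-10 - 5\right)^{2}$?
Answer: $\frac{500001}{371} \approx 1347.7$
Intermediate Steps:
$c{\left(g,M \right)} = -596$
$S{\left(C,s \right)} = 225$ ($S{\left(C,s \right)} = \left(-15\right)^{2} = 225$)
$\frac{-237922 - 262079}{c{\left(-22,-381 \right)} + S{\left(307,133 \right)}} = \frac{-237922 - 262079}{-596 + 225} = - \frac{500001}{-371} = \left(-500001\right) \left(- \frac{1}{371}\right) = \frac{500001}{371}$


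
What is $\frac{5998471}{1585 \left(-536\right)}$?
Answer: $- \frac{5998471}{849560} \approx -7.0607$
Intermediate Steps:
$\frac{5998471}{1585 \left(-536\right)} = \frac{5998471}{-849560} = 5998471 \left(- \frac{1}{849560}\right) = - \frac{5998471}{849560}$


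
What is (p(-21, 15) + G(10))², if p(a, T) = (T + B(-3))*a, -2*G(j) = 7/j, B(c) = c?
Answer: 25472209/400 ≈ 63681.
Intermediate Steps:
G(j) = -7/(2*j)
p(a, T) = a*(-3 + T) (p(a, T) = (T - 3)*a = (-3 + T)*a = a*(-3 + T))
(p(-21, 15) + G(10))² = (-21*(-3 + 15) - 7/2/10)² = (-21*12 - 7/2*⅒)² = (-252 - 7/20)² = (-5047/20)² = 25472209/400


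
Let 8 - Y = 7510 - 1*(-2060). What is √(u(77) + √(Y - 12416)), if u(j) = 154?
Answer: √(154 + 3*I*√2442) ≈ 13.56 + 5.4663*I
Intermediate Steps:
Y = -9562 (Y = 8 - (7510 - 1*(-2060)) = 8 - (7510 + 2060) = 8 - 1*9570 = 8 - 9570 = -9562)
√(u(77) + √(Y - 12416)) = √(154 + √(-9562 - 12416)) = √(154 + √(-21978)) = √(154 + 3*I*√2442)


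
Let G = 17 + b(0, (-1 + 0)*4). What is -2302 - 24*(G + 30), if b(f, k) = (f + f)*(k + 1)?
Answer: -3430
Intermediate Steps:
b(f, k) = 2*f*(1 + k) (b(f, k) = (2*f)*(1 + k) = 2*f*(1 + k))
G = 17 (G = 17 + 2*0*(1 + (-1 + 0)*4) = 17 + 2*0*(1 - 1*4) = 17 + 2*0*(1 - 4) = 17 + 2*0*(-3) = 17 + 0 = 17)
-2302 - 24*(G + 30) = -2302 - 24*(17 + 30) = -2302 - 24*47 = -2302 - 1*1128 = -2302 - 1128 = -3430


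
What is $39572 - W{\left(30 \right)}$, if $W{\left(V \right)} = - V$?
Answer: $39602$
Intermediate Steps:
$39572 - W{\left(30 \right)} = 39572 - \left(-1\right) 30 = 39572 - -30 = 39572 + 30 = 39602$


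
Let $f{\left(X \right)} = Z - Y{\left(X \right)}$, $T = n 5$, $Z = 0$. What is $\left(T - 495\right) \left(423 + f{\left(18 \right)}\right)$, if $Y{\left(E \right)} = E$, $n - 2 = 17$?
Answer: $-162000$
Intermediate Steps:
$n = 19$ ($n = 2 + 17 = 19$)
$T = 95$ ($T = 19 \cdot 5 = 95$)
$f{\left(X \right)} = - X$ ($f{\left(X \right)} = 0 - X = - X$)
$\left(T - 495\right) \left(423 + f{\left(18 \right)}\right) = \left(95 - 495\right) \left(423 - 18\right) = - 400 \left(423 - 18\right) = \left(-400\right) 405 = -162000$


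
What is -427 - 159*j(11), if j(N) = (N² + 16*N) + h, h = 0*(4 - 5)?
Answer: -47650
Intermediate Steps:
h = 0 (h = 0*(-1) = 0)
j(N) = N² + 16*N (j(N) = (N² + 16*N) + 0 = N² + 16*N)
-427 - 159*j(11) = -427 - 1749*(16 + 11) = -427 - 1749*27 = -427 - 159*297 = -427 - 47223 = -47650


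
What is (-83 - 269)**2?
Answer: 123904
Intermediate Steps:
(-83 - 269)**2 = (-352)**2 = 123904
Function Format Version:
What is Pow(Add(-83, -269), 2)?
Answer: 123904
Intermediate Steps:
Pow(Add(-83, -269), 2) = Pow(-352, 2) = 123904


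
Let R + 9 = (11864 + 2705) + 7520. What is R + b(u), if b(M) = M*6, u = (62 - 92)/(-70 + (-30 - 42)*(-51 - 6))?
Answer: 44535270/2017 ≈ 22080.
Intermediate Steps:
u = -15/2017 (u = -30/(-70 - 72*(-57)) = -30/(-70 + 4104) = -30/4034 = -30*1/4034 = -15/2017 ≈ -0.0074368)
R = 22080 (R = -9 + ((11864 + 2705) + 7520) = -9 + (14569 + 7520) = -9 + 22089 = 22080)
b(M) = 6*M
R + b(u) = 22080 + 6*(-15/2017) = 22080 - 90/2017 = 44535270/2017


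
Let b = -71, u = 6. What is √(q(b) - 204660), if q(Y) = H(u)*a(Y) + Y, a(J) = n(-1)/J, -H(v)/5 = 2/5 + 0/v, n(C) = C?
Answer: I*√1032049113/71 ≈ 452.47*I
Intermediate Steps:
H(v) = -2 (H(v) = -5*(2/5 + 0/v) = -5*(2*(⅕) + 0) = -5*(⅖ + 0) = -5*⅖ = -2)
a(J) = -1/J
q(Y) = Y + 2/Y (q(Y) = -(-2)/Y + Y = 2/Y + Y = Y + 2/Y)
√(q(b) - 204660) = √((-71 + 2/(-71)) - 204660) = √((-71 + 2*(-1/71)) - 204660) = √((-71 - 2/71) - 204660) = √(-5043/71 - 204660) = √(-14535903/71) = I*√1032049113/71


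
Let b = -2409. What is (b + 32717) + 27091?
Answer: 57399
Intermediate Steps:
(b + 32717) + 27091 = (-2409 + 32717) + 27091 = 30308 + 27091 = 57399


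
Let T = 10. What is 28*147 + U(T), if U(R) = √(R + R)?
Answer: 4116 + 2*√5 ≈ 4120.5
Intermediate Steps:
U(R) = √2*√R (U(R) = √(2*R) = √2*√R)
28*147 + U(T) = 28*147 + √2*√10 = 4116 + 2*√5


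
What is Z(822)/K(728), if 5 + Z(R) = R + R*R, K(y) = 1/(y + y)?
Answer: 984985456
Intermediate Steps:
K(y) = 1/(2*y)
Z(R) = -5 + R + R**2 (Z(R) = -5 + (R + R*R) = -5 + (R + R**2) = -5 + R + R**2)
Z(822)/K(728) = (-5 + 822 + 822**2)/(((1/2)/728)) = (-5 + 822 + 675684)/(((1/2)*(1/728))) = 676501/(1/1456) = 676501*1456 = 984985456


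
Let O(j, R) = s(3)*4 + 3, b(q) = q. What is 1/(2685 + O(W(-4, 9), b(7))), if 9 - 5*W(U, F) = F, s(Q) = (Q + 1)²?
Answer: 1/2752 ≈ 0.00036337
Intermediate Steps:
s(Q) = (1 + Q)²
W(U, F) = 9/5 - F/5
O(j, R) = 67 (O(j, R) = (1 + 3)²*4 + 3 = 4²*4 + 3 = 16*4 + 3 = 64 + 3 = 67)
1/(2685 + O(W(-4, 9), b(7))) = 1/(2685 + 67) = 1/2752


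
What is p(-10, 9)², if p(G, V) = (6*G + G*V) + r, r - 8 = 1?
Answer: 19881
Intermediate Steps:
r = 9 (r = 8 + 1 = 9)
p(G, V) = 9 + 6*G + G*V (p(G, V) = (6*G + G*V) + 9 = 9 + 6*G + G*V)
p(-10, 9)² = (9 + 6*(-10) - 10*9)² = (9 - 60 - 90)² = (-141)² = 19881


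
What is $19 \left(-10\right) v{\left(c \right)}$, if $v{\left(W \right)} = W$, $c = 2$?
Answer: $-380$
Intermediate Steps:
$19 \left(-10\right) v{\left(c \right)} = 19 \left(-10\right) 2 = \left(-190\right) 2 = -380$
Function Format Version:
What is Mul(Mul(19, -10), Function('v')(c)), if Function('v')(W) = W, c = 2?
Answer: -380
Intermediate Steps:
Mul(Mul(19, -10), Function('v')(c)) = Mul(Mul(19, -10), 2) = Mul(-190, 2) = -380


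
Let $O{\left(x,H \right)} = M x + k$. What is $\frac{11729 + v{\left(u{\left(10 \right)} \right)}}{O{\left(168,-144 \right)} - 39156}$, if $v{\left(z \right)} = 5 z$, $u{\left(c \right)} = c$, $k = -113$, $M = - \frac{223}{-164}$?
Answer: $- \frac{482939}{1600663} \approx -0.30171$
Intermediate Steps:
$M = \frac{223}{164}$ ($M = \left(-223\right) \left(- \frac{1}{164}\right) = \frac{223}{164} \approx 1.3598$)
$O{\left(x,H \right)} = -113 + \frac{223 x}{164}$ ($O{\left(x,H \right)} = \frac{223 x}{164} - 113 = -113 + \frac{223 x}{164}$)
$\frac{11729 + v{\left(u{\left(10 \right)} \right)}}{O{\left(168,-144 \right)} - 39156} = \frac{11729 + 5 \cdot 10}{\left(-113 + \frac{223}{164} \cdot 168\right) - 39156} = \frac{11729 + 50}{\left(-113 + \frac{9366}{41}\right) - 39156} = \frac{11779}{\frac{4733}{41} - 39156} = \frac{11779}{- \frac{1600663}{41}} = 11779 \left(- \frac{41}{1600663}\right) = - \frac{482939}{1600663}$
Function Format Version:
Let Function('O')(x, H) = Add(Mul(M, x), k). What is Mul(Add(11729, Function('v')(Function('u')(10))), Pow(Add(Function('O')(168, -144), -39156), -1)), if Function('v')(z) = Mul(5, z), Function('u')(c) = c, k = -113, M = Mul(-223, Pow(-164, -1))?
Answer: Rational(-482939, 1600663) ≈ -0.30171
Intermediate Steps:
M = Rational(223, 164) (M = Mul(-223, Rational(-1, 164)) = Rational(223, 164) ≈ 1.3598)
Function('O')(x, H) = Add(-113, Mul(Rational(223, 164), x)) (Function('O')(x, H) = Add(Mul(Rational(223, 164), x), -113) = Add(-113, Mul(Rational(223, 164), x)))
Mul(Add(11729, Function('v')(Function('u')(10))), Pow(Add(Function('O')(168, -144), -39156), -1)) = Mul(Add(11729, Mul(5, 10)), Pow(Add(Add(-113, Mul(Rational(223, 164), 168)), -39156), -1)) = Mul(Add(11729, 50), Pow(Add(Add(-113, Rational(9366, 41)), -39156), -1)) = Mul(11779, Pow(Add(Rational(4733, 41), -39156), -1)) = Mul(11779, Pow(Rational(-1600663, 41), -1)) = Mul(11779, Rational(-41, 1600663)) = Rational(-482939, 1600663)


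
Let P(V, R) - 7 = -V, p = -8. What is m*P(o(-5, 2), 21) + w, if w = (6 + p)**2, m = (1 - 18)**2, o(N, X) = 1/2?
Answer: 3765/2 ≈ 1882.5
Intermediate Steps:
o(N, X) = 1/2
P(V, R) = 7 - V
m = 289 (m = (-17)**2 = 289)
w = 4 (w = (6 - 8)**2 = (-2)**2 = 4)
m*P(o(-5, 2), 21) + w = 289*(7 - 1*1/2) + 4 = 289*(7 - 1/2) + 4 = 289*(13/2) + 4 = 3757/2 + 4 = 3765/2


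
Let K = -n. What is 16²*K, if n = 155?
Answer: -39680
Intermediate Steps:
K = -155 (K = -1*155 = -155)
16²*K = 16²*(-155) = 256*(-155) = -39680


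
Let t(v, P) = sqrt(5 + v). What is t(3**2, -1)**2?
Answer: 14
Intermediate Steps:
t(3**2, -1)**2 = (sqrt(5 + 3**2))**2 = (sqrt(5 + 9))**2 = (sqrt(14))**2 = 14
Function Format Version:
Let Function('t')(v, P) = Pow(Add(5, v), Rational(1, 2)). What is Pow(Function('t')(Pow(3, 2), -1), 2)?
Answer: 14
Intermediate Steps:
Pow(Function('t')(Pow(3, 2), -1), 2) = Pow(Pow(Add(5, Pow(3, 2)), Rational(1, 2)), 2) = Pow(Pow(Add(5, 9), Rational(1, 2)), 2) = Pow(Pow(14, Rational(1, 2)), 2) = 14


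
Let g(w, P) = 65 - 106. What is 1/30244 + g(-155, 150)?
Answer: -1240003/30244 ≈ -41.000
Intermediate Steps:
g(w, P) = -41
1/30244 + g(-155, 150) = 1/30244 - 41 = -1240003/30244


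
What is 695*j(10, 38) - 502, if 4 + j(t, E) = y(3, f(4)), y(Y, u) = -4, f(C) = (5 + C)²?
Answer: -6062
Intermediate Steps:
j(t, E) = -8 (j(t, E) = -4 - 4 = -8)
695*j(10, 38) - 502 = 695*(-8) - 502 = -5560 - 502 = -6062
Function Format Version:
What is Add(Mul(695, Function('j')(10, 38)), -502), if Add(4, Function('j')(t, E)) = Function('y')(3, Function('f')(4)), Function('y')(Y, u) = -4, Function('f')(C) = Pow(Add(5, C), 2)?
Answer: -6062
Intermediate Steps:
Function('j')(t, E) = -8 (Function('j')(t, E) = Add(-4, -4) = -8)
Add(Mul(695, Function('j')(10, 38)), -502) = Add(Mul(695, -8), -502) = Add(-5560, -502) = -6062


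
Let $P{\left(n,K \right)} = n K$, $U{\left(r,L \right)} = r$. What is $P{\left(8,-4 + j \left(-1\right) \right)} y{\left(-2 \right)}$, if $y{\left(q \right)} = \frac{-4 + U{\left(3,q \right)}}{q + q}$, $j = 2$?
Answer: $-12$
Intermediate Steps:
$y{\left(q \right)} = - \frac{1}{2 q}$ ($y{\left(q \right)} = \frac{-4 + 3}{q + q} = - \frac{1}{2 q}$)
$P{\left(n,K \right)} = K n$
$P{\left(8,-4 + j \left(-1\right) \right)} y{\left(-2 \right)} = \left(-4 + 2 \left(-1\right)\right) 8 \left(- \frac{1}{2 \left(-2\right)}\right) = \left(-4 - 2\right) 8 \left(\left(- \frac{1}{2}\right) \left(- \frac{1}{2}\right)\right) = \left(-6\right) 8 \cdot \frac{1}{4} = \left(-48\right) \frac{1}{4} = -12$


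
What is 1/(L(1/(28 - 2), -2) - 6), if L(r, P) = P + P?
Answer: -⅒ ≈ -0.10000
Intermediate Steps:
L(r, P) = 2*P
1/(L(1/(28 - 2), -2) - 6) = 1/(2*(-2) - 6) = 1/(-4 - 6) = 1/(-10) = -⅒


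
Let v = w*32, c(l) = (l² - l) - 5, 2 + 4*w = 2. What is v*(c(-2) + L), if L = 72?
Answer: 0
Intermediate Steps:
w = 0 (w = -½ + (¼)*2 = -½ + ½ = 0)
c(l) = -5 + l² - l
v = 0 (v = 0*32 = 0)
v*(c(-2) + L) = 0*((-5 + (-2)² - 1*(-2)) + 72) = 0*((-5 + 4 + 2) + 72) = 0*(1 + 72) = 0*73 = 0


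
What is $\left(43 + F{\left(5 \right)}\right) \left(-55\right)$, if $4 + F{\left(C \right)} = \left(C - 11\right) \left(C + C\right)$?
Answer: $1155$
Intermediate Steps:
$F{\left(C \right)} = -4 + 2 C \left(-11 + C\right)$ ($F{\left(C \right)} = -4 + \left(C - 11\right) \left(C + C\right) = -4 + \left(-11 + C\right) 2 C = -4 + 2 C \left(-11 + C\right)$)
$\left(43 + F{\left(5 \right)}\right) \left(-55\right) = \left(43 - \left(114 - 50\right)\right) \left(-55\right) = \left(43 - 64\right) \left(-55\right) = \left(-21\right) \left(-55\right) = 1155$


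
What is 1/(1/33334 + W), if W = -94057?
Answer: -33334/3135296037 ≈ -1.0632e-5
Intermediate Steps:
1/(1/33334 + W) = 1/(1/33334 - 94057) = 1/(-3135296037/33334) = -33334/3135296037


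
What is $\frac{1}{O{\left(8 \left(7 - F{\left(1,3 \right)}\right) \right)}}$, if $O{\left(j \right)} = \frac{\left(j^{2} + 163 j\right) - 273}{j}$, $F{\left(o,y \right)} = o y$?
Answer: $\frac{32}{5967} \approx 0.0053628$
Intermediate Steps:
$O{\left(j \right)} = \frac{-273 + j^{2} + 163 j}{j}$
$\frac{1}{O{\left(8 \left(7 - F{\left(1,3 \right)}\right) \right)}} = \frac{1}{163 + 8 \left(7 - 1 \cdot 3\right) - \frac{273}{8 \left(7 - 1 \cdot 3\right)}} = \frac{1}{163 + 8 \left(7 - 3\right) - \frac{273}{8 \left(7 - 3\right)}} = \frac{1}{163 + 8 \cdot 4 - \frac{273}{8 \cdot 4}} = \frac{1}{163 + 32 - \frac{273}{32}} = \frac{1}{\frac{5967}{32}} = \frac{32}{5967}$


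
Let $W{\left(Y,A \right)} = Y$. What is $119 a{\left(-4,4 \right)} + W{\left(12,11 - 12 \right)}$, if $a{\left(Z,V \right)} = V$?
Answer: $488$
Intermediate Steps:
$119 a{\left(-4,4 \right)} + W{\left(12,11 - 12 \right)} = 119 \cdot 4 + 12 = 476 + 12 = 488$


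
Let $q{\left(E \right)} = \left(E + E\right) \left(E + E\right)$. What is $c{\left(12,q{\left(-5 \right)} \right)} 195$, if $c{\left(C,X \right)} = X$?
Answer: $19500$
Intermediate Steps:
$q{\left(E \right)} = 4 E^{2}$ ($q{\left(E \right)} = 2 E 2 E = 4 E^{2}$)
$c{\left(12,q{\left(-5 \right)} \right)} 195 = 4 \left(-5\right)^{2} \cdot 195 = 4 \cdot 25 \cdot 195 = 100 \cdot 195 = 19500$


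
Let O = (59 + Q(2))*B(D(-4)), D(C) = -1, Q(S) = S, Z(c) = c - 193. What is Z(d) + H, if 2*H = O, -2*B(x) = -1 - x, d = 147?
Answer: -46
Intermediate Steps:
Z(c) = -193 + c
B(x) = 1/2 + x/2 (B(x) = -(-1 - x)/2 = 1/2 + x/2)
O = 0 (O = (59 + 2)*(1/2 + (1/2)*(-1)) = 61*(1/2 - 1/2) = 61*0 = 0)
H = 0 (H = (1/2)*0 = 0)
Z(d) + H = (-193 + 147) + 0 = -46 + 0 = -46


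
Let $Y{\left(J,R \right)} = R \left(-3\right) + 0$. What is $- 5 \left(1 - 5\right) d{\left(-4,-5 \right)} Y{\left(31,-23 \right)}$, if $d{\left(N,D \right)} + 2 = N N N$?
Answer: $-91080$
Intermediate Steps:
$Y{\left(J,R \right)} = - 3 R$ ($Y{\left(J,R \right)} = - 3 R + 0 = - 3 R$)
$d{\left(N,D \right)} = -2 + N^{3}$ ($d{\left(N,D \right)} = -2 + N N N = -2 + N^{2} N = -2 + N^{3}$)
$- 5 \left(1 - 5\right) d{\left(-4,-5 \right)} Y{\left(31,-23 \right)} = - 5 \left(1 - 5\right) \left(-2 + \left(-4\right)^{3}\right) \left(\left(-3\right) \left(-23\right)\right) = \left(-5\right) \left(-4\right) \left(-2 - 64\right) 69 = 20 \left(-66\right) 69 = \left(-1320\right) 69 = -91080$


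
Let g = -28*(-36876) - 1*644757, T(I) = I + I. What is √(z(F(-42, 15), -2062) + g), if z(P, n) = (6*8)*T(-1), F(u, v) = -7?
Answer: 15*√1723 ≈ 622.64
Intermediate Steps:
T(I) = 2*I
z(P, n) = -96 (z(P, n) = (6*8)*(2*(-1)) = 48*(-2) = -96)
g = 387771 (g = 1032528 - 644757 = 387771)
√(z(F(-42, 15), -2062) + g) = √(-96 + 387771) = √387675 = 15*√1723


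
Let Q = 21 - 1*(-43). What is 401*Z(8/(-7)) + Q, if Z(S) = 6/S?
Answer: -8165/4 ≈ -2041.3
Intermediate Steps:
Q = 64 (Q = 21 + 43 = 64)
401*Z(8/(-7)) + Q = 401*(6/((8/(-7)))) + 64 = 401*(6/((8*(-⅐)))) + 64 = 401*(6/(-8/7)) + 64 = 401*(6*(-7/8)) + 64 = 401*(-21/4) + 64 = -8421/4 + 64 = -8165/4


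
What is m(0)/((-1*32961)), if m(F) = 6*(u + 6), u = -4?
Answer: -4/10987 ≈ -0.00036407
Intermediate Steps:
m(F) = 12 (m(F) = 6*(-4 + 6) = 6*2 = 12)
m(0)/((-1*32961)) = 12/((-1*32961)) = 12/(-32961) = 12*(-1/32961) = -4/10987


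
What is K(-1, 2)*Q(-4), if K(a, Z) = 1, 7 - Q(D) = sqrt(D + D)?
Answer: 7 - 2*I*sqrt(2) ≈ 7.0 - 2.8284*I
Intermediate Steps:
Q(D) = 7 - sqrt(2)*sqrt(D) (Q(D) = 7 - sqrt(D + D) = 7 - sqrt(2*D) = 7 - sqrt(2)*sqrt(D))
K(-1, 2)*Q(-4) = 1*(7 - sqrt(2)*sqrt(-4)) = 1*(7 - sqrt(2)*2*I) = 1*(7 - 2*I*sqrt(2)) = 7 - 2*I*sqrt(2)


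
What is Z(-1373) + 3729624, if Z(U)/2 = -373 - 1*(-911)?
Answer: 3730700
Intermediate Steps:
Z(U) = 1076 (Z(U) = 2*(-373 - 1*(-911)) = 2*(-373 + 911) = 2*538 = 1076)
Z(-1373) + 3729624 = 1076 + 3729624 = 3730700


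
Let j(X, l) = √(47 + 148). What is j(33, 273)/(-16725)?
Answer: -√195/16725 ≈ -0.00083493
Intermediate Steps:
j(X, l) = √195
j(33, 273)/(-16725) = √195/(-16725) = √195*(-1/16725) = -√195/16725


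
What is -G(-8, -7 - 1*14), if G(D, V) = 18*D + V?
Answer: 165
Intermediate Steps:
G(D, V) = V + 18*D
-G(-8, -7 - 1*14) = -((-7 - 1*14) + 18*(-8)) = -((-7 - 14) - 144) = -(-21 - 144) = -1*(-165) = 165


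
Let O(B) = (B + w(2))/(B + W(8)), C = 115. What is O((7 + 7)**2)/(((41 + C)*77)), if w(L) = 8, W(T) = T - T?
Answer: 17/196196 ≈ 8.6648e-5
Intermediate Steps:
W(T) = 0
O(B) = (8 + B)/B (O(B) = (B + 8)/(B + 0) = (8 + B)/B)
O((7 + 7)**2)/(((41 + C)*77)) = ((8 + (7 + 7)**2)/((7 + 7)**2))/(((41 + 115)*77)) = ((8 + 14**2)/(14**2))/((156*77)) = ((8 + 196)/196)/12012 = ((1/196)*204)*(1/12012) = (51/49)*(1/12012) = 17/196196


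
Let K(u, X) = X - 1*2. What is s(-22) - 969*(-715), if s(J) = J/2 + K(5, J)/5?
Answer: 3464096/5 ≈ 6.9282e+5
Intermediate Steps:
K(u, X) = -2 + X (K(u, X) = X - 2 = -2 + X)
s(J) = -⅖ + 7*J/10 (s(J) = J/2 + (-2 + J)/5 = J*(½) + (-2 + J)*(⅕) = J/2 + (-⅖ + J/5) = -⅖ + 7*J/10)
s(-22) - 969*(-715) = (-⅖ + (7/10)*(-22)) - 969*(-715) = (-⅖ - 77/5) + 692835 = -79/5 + 692835 = 3464096/5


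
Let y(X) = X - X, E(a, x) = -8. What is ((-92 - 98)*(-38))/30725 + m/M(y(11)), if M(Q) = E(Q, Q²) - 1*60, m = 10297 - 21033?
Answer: 16517728/104465 ≈ 158.12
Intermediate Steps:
m = -10736
y(X) = 0
M(Q) = -68 (M(Q) = -8 - 1*60 = -8 - 60 = -68)
((-92 - 98)*(-38))/30725 + m/M(y(11)) = ((-92 - 98)*(-38))/30725 - 10736/(-68) = -190*(-38)*(1/30725) - 10736*(-1/68) = 7220*(1/30725) + 2684/17 = 1444/6145 + 2684/17 = 16517728/104465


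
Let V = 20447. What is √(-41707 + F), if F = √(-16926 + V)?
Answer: √(-41707 + √3521) ≈ 204.08*I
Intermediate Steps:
F = √3521 (F = √(-16926 + 20447) = √3521 ≈ 59.338)
√(-41707 + F) = √(-41707 + √3521)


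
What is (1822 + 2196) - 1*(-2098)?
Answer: 6116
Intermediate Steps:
(1822 + 2196) - 1*(-2098) = 4018 + 2098 = 6116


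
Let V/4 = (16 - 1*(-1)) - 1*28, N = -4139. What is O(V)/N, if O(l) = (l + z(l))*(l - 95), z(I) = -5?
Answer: -6811/4139 ≈ -1.6456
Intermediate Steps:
V = -44 (V = 4*((16 - 1*(-1)) - 1*28) = 4*((16 + 1) - 28) = 4*(17 - 28) = 4*(-11) = -44)
O(l) = (-95 + l)*(-5 + l) (O(l) = (l - 5)*(l - 95) = (-5 + l)*(-95 + l) = (-95 + l)*(-5 + l))
O(V)/N = (475 + (-44)**2 - 100*(-44))/(-4139) = (475 + 1936 + 4400)*(-1/4139) = 6811*(-1/4139) = -6811/4139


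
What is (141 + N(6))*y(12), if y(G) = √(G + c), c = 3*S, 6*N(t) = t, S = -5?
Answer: 142*I*√3 ≈ 245.95*I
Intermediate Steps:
N(t) = t/6
c = -15 (c = 3*(-5) = -15)
y(G) = √(-15 + G) (y(G) = √(G - 15) = √(-15 + G))
(141 + N(6))*y(12) = (141 + (⅙)*6)*√(-15 + 12) = (141 + 1)*√(-3) = 142*(I*√3) = 142*I*√3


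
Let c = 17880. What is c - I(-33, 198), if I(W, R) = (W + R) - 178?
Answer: 17893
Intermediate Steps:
I(W, R) = -178 + R + W (I(W, R) = (R + W) - 178 = -178 + R + W)
c - I(-33, 198) = 17880 - (-178 + 198 - 33) = 17880 - 1*(-13) = 17880 + 13 = 17893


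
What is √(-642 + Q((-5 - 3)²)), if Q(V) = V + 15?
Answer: I*√563 ≈ 23.728*I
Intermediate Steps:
Q(V) = 15 + V
√(-642 + Q((-5 - 3)²)) = √(-642 + (15 + (-5 - 3)²)) = √(-642 + (15 + (-8)²)) = √(-642 + (15 + 64)) = √(-642 + 79) = √(-563) = I*√563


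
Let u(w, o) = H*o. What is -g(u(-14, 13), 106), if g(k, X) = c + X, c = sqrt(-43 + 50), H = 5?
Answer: -106 - sqrt(7) ≈ -108.65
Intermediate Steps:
c = sqrt(7) ≈ 2.6458
u(w, o) = 5*o
g(k, X) = X + sqrt(7) (g(k, X) = sqrt(7) + X = X + sqrt(7))
-g(u(-14, 13), 106) = -(106 + sqrt(7)) = -106 - sqrt(7)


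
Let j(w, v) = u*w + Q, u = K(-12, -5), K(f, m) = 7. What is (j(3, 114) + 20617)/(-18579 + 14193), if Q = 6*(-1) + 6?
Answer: -607/129 ≈ -4.7054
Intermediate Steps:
Q = 0 (Q = -6 + 6 = 0)
u = 7
j(w, v) = 7*w (j(w, v) = 7*w + 0 = 7*w)
(j(3, 114) + 20617)/(-18579 + 14193) = (7*3 + 20617)/(-18579 + 14193) = (21 + 20617)/(-4386) = 20638*(-1/4386) = -607/129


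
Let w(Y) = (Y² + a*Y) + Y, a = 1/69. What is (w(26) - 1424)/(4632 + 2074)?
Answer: -24896/231357 ≈ -0.10761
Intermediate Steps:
a = 1/69 ≈ 0.014493
w(Y) = Y² + 70*Y/69 (w(Y) = (Y² + Y/69) + Y = Y² + 70*Y/69)
(w(26) - 1424)/(4632 + 2074) = ((1/69)*26*(70 + 69*26) - 1424)/(4632 + 2074) = ((1/69)*26*(70 + 1794) - 1424)/6706 = ((1/69)*26*1864 - 1424)*(1/6706) = (48464/69 - 1424)*(1/6706) = -49792/69*1/6706 = -24896/231357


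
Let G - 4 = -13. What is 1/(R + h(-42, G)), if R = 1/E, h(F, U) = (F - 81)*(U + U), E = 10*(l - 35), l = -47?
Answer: 820/1815479 ≈ 0.00045167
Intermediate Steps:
E = -820 (E = 10*(-47 - 35) = 10*(-82) = -820)
G = -9 (G = 4 - 13 = -9)
h(F, U) = 2*U*(-81 + F) (h(F, U) = (-81 + F)*(2*U) = 2*U*(-81 + F))
R = -1/820 (R = 1/(-820) = -1/820 ≈ -0.0012195)
1/(R + h(-42, G)) = 1/(-1/820 + 2*(-9)*(-81 - 42)) = 1/(-1/820 + 2*(-9)*(-123)) = 1/(-1/820 + 2214) = 1/(1815479/820) = 820/1815479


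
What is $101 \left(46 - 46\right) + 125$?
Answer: $125$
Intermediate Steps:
$101 \left(46 - 46\right) + 125 = 101 \cdot 0 + 125 = 0 + 125 = 125$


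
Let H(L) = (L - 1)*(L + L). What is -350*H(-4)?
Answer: -14000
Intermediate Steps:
H(L) = 2*L*(-1 + L) (H(L) = (-1 + L)*(2*L) = 2*L*(-1 + L))
-350*H(-4) = -700*(-4)*(-1 - 4) = -700*(-4)*(-5) = -350*40 = -14000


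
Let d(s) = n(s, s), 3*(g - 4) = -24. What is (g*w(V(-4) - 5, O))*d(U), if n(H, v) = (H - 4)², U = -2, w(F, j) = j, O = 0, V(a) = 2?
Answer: 0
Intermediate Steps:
g = -4 (g = 4 + (⅓)*(-24) = 4 - 8 = -4)
n(H, v) = (-4 + H)²
d(s) = (-4 + s)²
(g*w(V(-4) - 5, O))*d(U) = (-4*0)*(-4 - 2)² = 0*(-6)² = 0*36 = 0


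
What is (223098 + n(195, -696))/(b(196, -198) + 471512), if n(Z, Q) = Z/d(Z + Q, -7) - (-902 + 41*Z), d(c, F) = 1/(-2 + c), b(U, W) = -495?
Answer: 117920/471017 ≈ 0.25035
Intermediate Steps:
n(Z, Q) = 902 - 41*Z + Z*(-2 + Q + Z) (n(Z, Q) = Z/(1/(-2 + (Z + Q))) - (-902 + 41*Z) = Z/(1/(-2 + (Q + Z))) - 41*(-22 + Z) = Z/(1/(-2 + Q + Z)) + (902 - 41*Z) = Z*(-2 + Q + Z) + (902 - 41*Z) = 902 - 41*Z + Z*(-2 + Q + Z))
(223098 + n(195, -696))/(b(196, -198) + 471512) = (223098 + (902 - 41*195 + 195*(-2 - 696 + 195)))/(-495 + 471512) = (223098 + (902 - 7995 + 195*(-503)))/471017 = (223098 + (902 - 7995 - 98085))*(1/471017) = (223098 - 105178)*(1/471017) = 117920*(1/471017) = 117920/471017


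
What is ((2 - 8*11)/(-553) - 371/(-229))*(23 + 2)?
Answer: 5621425/126637 ≈ 44.390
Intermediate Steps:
((2 - 8*11)/(-553) - 371/(-229))*(23 + 2) = ((2 - 88)*(-1/553) - 371*(-1/229))*25 = (-86*(-1/553) + 371/229)*25 = (86/553 + 371/229)*25 = (224857/126637)*25 = 5621425/126637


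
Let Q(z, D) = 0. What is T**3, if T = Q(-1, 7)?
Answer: 0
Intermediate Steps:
T = 0
T**3 = 0**3 = 0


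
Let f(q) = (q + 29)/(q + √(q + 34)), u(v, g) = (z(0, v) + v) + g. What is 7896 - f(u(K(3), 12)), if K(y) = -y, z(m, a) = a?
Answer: 15897/2 - 35*√10/2 ≈ 7893.2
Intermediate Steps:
u(v, g) = g + 2*v (u(v, g) = (v + v) + g = 2*v + g = g + 2*v)
f(q) = (29 + q)/(q + √(34 + q))
7896 - f(u(K(3), 12)) = 7896 - (29 + (12 + 2*(-1*3)))/((12 + 2*(-1*3)) + √(34 + (12 + 2*(-1*3)))) = 7896 - (29 + (12 + 2*(-3)))/((12 + 2*(-3)) + √(34 + (12 + 2*(-3)))) = 7896 - (29 + (12 - 6))/((12 - 6) + √(34 + (12 - 6))) = 7896 - (29 + 6)/(6 + √(34 + 6)) = 7896 - 35/(6 + √40) = 7896 - 35/(6 + 2*√10)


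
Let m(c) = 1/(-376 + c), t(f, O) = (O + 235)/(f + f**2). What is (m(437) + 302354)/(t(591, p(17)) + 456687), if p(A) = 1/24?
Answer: 154869539276160/233920839653797 ≈ 0.66206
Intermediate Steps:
p(A) = 1/24
t(f, O) = (235 + O)/(f + f**2)
(m(437) + 302354)/(t(591, p(17)) + 456687) = (1/(-376 + 437) + 302354)/((235 + 1/24)/(591*(1 + 591)) + 456687) = (1/61 + 302354)/((1/591)*(5641/24)/592 + 456687) = (1/61 + 302354)/((1/591)*(1/592)*(5641/24) + 456687) = 18443595/(61*(5641/8396928 + 456687)) = 18443595/(61*(3834767863177/8396928)) = (18443595/61)*(8396928/3834767863177) = 154869539276160/233920839653797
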